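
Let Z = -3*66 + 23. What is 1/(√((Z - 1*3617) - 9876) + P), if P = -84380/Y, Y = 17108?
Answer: -90223315/250470018997 - 36585458*I*√3417/250470018997 ≈ -0.00036022 - 0.0085384*I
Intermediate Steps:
Z = -175 (Z = -198 + 23 = -175)
P = -21095/4277 (P = -84380/17108 = -84380*1/17108 = -21095/4277 ≈ -4.9322)
1/(√((Z - 1*3617) - 9876) + P) = 1/(√((-175 - 1*3617) - 9876) - 21095/4277) = 1/(√((-175 - 3617) - 9876) - 21095/4277) = 1/(√(-3792 - 9876) - 21095/4277) = 1/(√(-13668) - 21095/4277) = 1/(2*I*√3417 - 21095/4277) = 1/(-21095/4277 + 2*I*√3417)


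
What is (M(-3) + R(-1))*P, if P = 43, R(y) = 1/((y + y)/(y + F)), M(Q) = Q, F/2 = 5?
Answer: -645/2 ≈ -322.50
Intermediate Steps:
F = 10 (F = 2*5 = 10)
R(y) = (10 + y)/(2*y) (R(y) = 1/((y + y)/(y + 10)) = 1/((2*y)/(10 + y)) = 1/(2*y/(10 + y)) = (10 + y)/(2*y))
(M(-3) + R(-1))*P = (-3 + (1/2)*(10 - 1)/(-1))*43 = (-3 + (1/2)*(-1)*9)*43 = (-3 - 9/2)*43 = -15/2*43 = -645/2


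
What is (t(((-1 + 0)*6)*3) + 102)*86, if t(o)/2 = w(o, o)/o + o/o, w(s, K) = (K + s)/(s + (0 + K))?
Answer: 80410/9 ≈ 8934.4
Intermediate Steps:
w(s, K) = 1 (w(s, K) = (K + s)/(s + K) = (K + s)/(K + s) = 1)
t(o) = 2 + 2/o (t(o) = 2*(1/o + o/o) = 2*(1/o + 1) = 2*(1 + 1/o) = 2 + 2/o)
(t(((-1 + 0)*6)*3) + 102)*86 = ((2 + 2/((((-1 + 0)*6)*3))) + 102)*86 = ((2 + 2/((-1*6*3))) + 102)*86 = ((2 + 2/((-6*3))) + 102)*86 = ((2 + 2/(-18)) + 102)*86 = ((2 + 2*(-1/18)) + 102)*86 = ((2 - 1/9) + 102)*86 = (17/9 + 102)*86 = (935/9)*86 = 80410/9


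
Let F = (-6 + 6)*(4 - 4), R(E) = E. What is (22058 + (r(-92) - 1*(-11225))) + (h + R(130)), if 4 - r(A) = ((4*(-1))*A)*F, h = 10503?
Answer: 43920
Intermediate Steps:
F = 0 (F = 0*0 = 0)
r(A) = 4 (r(A) = 4 - (4*(-1))*A*0 = 4 - (-4*A)*0 = 4 - 1*0 = 4 + 0 = 4)
(22058 + (r(-92) - 1*(-11225))) + (h + R(130)) = (22058 + (4 - 1*(-11225))) + (10503 + 130) = (22058 + (4 + 11225)) + 10633 = (22058 + 11229) + 10633 = 33287 + 10633 = 43920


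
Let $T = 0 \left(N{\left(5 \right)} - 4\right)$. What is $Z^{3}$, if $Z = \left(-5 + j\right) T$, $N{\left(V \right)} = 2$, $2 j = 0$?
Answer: $0$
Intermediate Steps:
$j = 0$ ($j = \frac{1}{2} \cdot 0 = 0$)
$T = 0$ ($T = 0 \left(2 - 4\right) = 0 \left(-2\right) = 0$)
$Z = 0$ ($Z = \left(-5 + 0\right) 0 = \left(-5\right) 0 = 0$)
$Z^{3} = 0^{3} = 0$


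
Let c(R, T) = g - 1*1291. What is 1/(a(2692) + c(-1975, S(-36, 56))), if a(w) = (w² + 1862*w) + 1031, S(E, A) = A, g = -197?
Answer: 1/12258911 ≈ 8.1573e-8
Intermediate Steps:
a(w) = 1031 + w² + 1862*w
c(R, T) = -1488 (c(R, T) = -197 - 1*1291 = -197 - 1291 = -1488)
1/(a(2692) + c(-1975, S(-36, 56))) = 1/((1031 + 2692² + 1862*2692) - 1488) = 1/((1031 + 7246864 + 5012504) - 1488) = 1/(12260399 - 1488) = 1/12258911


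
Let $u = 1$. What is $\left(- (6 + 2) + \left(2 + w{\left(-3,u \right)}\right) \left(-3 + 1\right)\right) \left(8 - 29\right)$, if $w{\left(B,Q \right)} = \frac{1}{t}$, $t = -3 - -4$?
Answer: $294$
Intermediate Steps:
$t = 1$ ($t = -3 + 4 = 1$)
$w{\left(B,Q \right)} = 1$ ($w{\left(B,Q \right)} = 1^{-1} = 1$)
$\left(- (6 + 2) + \left(2 + w{\left(-3,u \right)}\right) \left(-3 + 1\right)\right) \left(8 - 29\right) = \left(- (6 + 2) + \left(2 + 1\right) \left(-3 + 1\right)\right) \left(8 - 29\right) = \left(\left(-1\right) 8 + 3 \left(-2\right)\right) \left(-21\right) = \left(-8 - 6\right) \left(-21\right) = \left(-14\right) \left(-21\right) = 294$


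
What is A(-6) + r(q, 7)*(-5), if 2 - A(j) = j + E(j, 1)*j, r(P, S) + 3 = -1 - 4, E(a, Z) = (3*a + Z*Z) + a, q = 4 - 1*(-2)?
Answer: -90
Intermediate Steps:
q = 6 (q = 4 + 2 = 6)
E(a, Z) = Z² + 4*a (E(a, Z) = (3*a + Z²) + a = (Z² + 3*a) + a = Z² + 4*a)
r(P, S) = -8 (r(P, S) = -3 + (-1 - 4) = -3 - 5 = -8)
A(j) = 2 - j - j*(1 + 4*j) (A(j) = 2 - (j + (1² + 4*j)*j) = 2 - (j + (1 + 4*j)*j) = 2 - (j + j*(1 + 4*j)) = 2 + (-j - j*(1 + 4*j)) = 2 - j - j*(1 + 4*j))
A(-6) + r(q, 7)*(-5) = (2 - 1*(-6) - 1*(-6)*(1 + 4*(-6))) - 8*(-5) = (2 + 6 - 1*(-6)*(1 - 24)) + 40 = (2 + 6 - 1*(-6)*(-23)) + 40 = (2 + 6 - 138) + 40 = -130 + 40 = -90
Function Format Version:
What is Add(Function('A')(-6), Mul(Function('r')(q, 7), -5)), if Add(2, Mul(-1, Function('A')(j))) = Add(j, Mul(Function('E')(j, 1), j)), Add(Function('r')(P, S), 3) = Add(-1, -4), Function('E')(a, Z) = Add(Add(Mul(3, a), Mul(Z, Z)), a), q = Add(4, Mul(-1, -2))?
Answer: -90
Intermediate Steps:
q = 6 (q = Add(4, 2) = 6)
Function('E')(a, Z) = Add(Pow(Z, 2), Mul(4, a)) (Function('E')(a, Z) = Add(Add(Mul(3, a), Pow(Z, 2)), a) = Add(Add(Pow(Z, 2), Mul(3, a)), a) = Add(Pow(Z, 2), Mul(4, a)))
Function('r')(P, S) = -8 (Function('r')(P, S) = Add(-3, Add(-1, -4)) = Add(-3, -5) = -8)
Function('A')(j) = Add(2, Mul(-1, j), Mul(-1, j, Add(1, Mul(4, j)))) (Function('A')(j) = Add(2, Mul(-1, Add(j, Mul(Add(Pow(1, 2), Mul(4, j)), j)))) = Add(2, Mul(-1, Add(j, Mul(Add(1, Mul(4, j)), j)))) = Add(2, Mul(-1, Add(j, Mul(j, Add(1, Mul(4, j)))))) = Add(2, Add(Mul(-1, j), Mul(-1, j, Add(1, Mul(4, j))))) = Add(2, Mul(-1, j), Mul(-1, j, Add(1, Mul(4, j)))))
Add(Function('A')(-6), Mul(Function('r')(q, 7), -5)) = Add(Add(2, Mul(-1, -6), Mul(-1, -6, Add(1, Mul(4, -6)))), Mul(-8, -5)) = Add(Add(2, 6, Mul(-1, -6, Add(1, -24))), 40) = Add(Add(2, 6, Mul(-1, -6, -23)), 40) = Add(Add(2, 6, -138), 40) = Add(-130, 40) = -90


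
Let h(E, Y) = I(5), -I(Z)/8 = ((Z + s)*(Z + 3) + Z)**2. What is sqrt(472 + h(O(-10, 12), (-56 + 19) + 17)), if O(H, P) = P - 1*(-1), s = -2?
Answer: 4*I*sqrt(391) ≈ 79.095*I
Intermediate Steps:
I(Z) = -8*(Z + (-2 + Z)*(3 + Z))**2 (I(Z) = -8*((Z - 2)*(Z + 3) + Z)**2 = -8*((-2 + Z)*(3 + Z) + Z)**2 = -8*(Z + (-2 + Z)*(3 + Z))**2)
O(H, P) = 1 + P (O(H, P) = P + 1 = 1 + P)
h(E, Y) = -6728 (h(E, Y) = -8*(-6 + 5**2 + 2*5)**2 = -8*(-6 + 25 + 10)**2 = -8*29**2 = -8*841 = -6728)
sqrt(472 + h(O(-10, 12), (-56 + 19) + 17)) = sqrt(472 - 6728) = sqrt(-6256) = 4*I*sqrt(391)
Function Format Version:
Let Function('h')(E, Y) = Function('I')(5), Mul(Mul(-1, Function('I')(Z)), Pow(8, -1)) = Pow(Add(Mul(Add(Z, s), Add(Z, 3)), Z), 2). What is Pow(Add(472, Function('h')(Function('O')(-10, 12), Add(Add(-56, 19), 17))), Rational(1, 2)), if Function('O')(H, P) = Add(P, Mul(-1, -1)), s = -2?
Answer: Mul(4, I, Pow(391, Rational(1, 2))) ≈ Mul(79.095, I)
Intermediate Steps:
Function('I')(Z) = Mul(-8, Pow(Add(Z, Mul(Add(-2, Z), Add(3, Z))), 2)) (Function('I')(Z) = Mul(-8, Pow(Add(Mul(Add(Z, -2), Add(Z, 3)), Z), 2)) = Mul(-8, Pow(Add(Mul(Add(-2, Z), Add(3, Z)), Z), 2)) = Mul(-8, Pow(Add(Z, Mul(Add(-2, Z), Add(3, Z))), 2)))
Function('O')(H, P) = Add(1, P) (Function('O')(H, P) = Add(P, 1) = Add(1, P))
Function('h')(E, Y) = -6728 (Function('h')(E, Y) = Mul(-8, Pow(Add(-6, Pow(5, 2), Mul(2, 5)), 2)) = Mul(-8, Pow(Add(-6, 25, 10), 2)) = Mul(-8, Pow(29, 2)) = Mul(-8, 841) = -6728)
Pow(Add(472, Function('h')(Function('O')(-10, 12), Add(Add(-56, 19), 17))), Rational(1, 2)) = Pow(Add(472, -6728), Rational(1, 2)) = Pow(-6256, Rational(1, 2)) = Mul(4, I, Pow(391, Rational(1, 2)))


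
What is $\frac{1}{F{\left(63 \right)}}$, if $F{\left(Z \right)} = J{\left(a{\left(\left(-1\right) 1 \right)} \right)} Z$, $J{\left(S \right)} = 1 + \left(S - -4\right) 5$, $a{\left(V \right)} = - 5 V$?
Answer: $\frac{1}{2898} \approx 0.00034507$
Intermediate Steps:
$J{\left(S \right)} = 21 + 5 S$ ($J{\left(S \right)} = 1 + \left(S + 4\right) 5 = 1 + \left(4 + S\right) 5 = 1 + \left(20 + 5 S\right) = 21 + 5 S$)
$F{\left(Z \right)} = 46 Z$ ($F{\left(Z \right)} = \left(21 + 5 \left(- 5 \left(\left(-1\right) 1\right)\right)\right) Z = \left(21 + 5 \left(\left(-5\right) \left(-1\right)\right)\right) Z = \left(21 + 5 \cdot 5\right) Z = \left(21 + 25\right) Z = 46 Z$)
$\frac{1}{F{\left(63 \right)}} = \frac{1}{46 \cdot 63} = \frac{1}{2898}$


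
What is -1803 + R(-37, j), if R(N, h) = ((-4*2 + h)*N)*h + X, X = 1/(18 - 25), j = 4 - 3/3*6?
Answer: -17802/7 ≈ -2543.1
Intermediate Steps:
j = -2 (j = 4 - 3*⅓*6 = 4 - 1*6 = 4 - 6 = -2)
X = -⅐ (X = 1/(-7) = -⅐ ≈ -0.14286)
R(N, h) = -⅐ + N*h*(-8 + h) (R(N, h) = ((-4*2 + h)*N)*h - ⅐ = ((-8 + h)*N)*h - ⅐ = (N*(-8 + h))*h - ⅐ = N*h*(-8 + h) - ⅐ = -⅐ + N*h*(-8 + h))
-1803 + R(-37, j) = -1803 + (-⅐ - 37*(-2)² - 8*(-37)*(-2)) = -1803 + (-⅐ - 37*4 - 592) = -1803 + (-⅐ - 148 - 592) = -1803 - 5181/7 = -17802/7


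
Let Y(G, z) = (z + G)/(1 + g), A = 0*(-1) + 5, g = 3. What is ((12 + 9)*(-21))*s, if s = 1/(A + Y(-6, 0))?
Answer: -126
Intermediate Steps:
A = 5 (A = 0 + 5 = 5)
Y(G, z) = G/4 + z/4 (Y(G, z) = (z + G)/(1 + 3) = (G + z)/4 = (G + z)*(1/4) = G/4 + z/4)
s = 2/7 (s = 1/(5 + ((1/4)*(-6) + (1/4)*0)) = 1/(5 + (-3/2 + 0)) = 1/(5 - 3/2) = 1/(7/2) = 2/7 ≈ 0.28571)
((12 + 9)*(-21))*s = ((12 + 9)*(-21))*(2/7) = (21*(-21))*(2/7) = -441*2/7 = -126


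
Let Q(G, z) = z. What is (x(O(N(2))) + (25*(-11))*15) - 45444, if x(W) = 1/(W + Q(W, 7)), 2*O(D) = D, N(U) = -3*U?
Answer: -198275/4 ≈ -49569.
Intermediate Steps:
O(D) = D/2
x(W) = 1/(7 + W) (x(W) = 1/(W + 7) = 1/(7 + W))
(x(O(N(2))) + (25*(-11))*15) - 45444 = (1/(7 + (-3*2)/2) + (25*(-11))*15) - 45444 = (1/(7 + (½)*(-6)) - 275*15) - 45444 = (1/(7 - 3) - 4125) - 45444 = (1/4 - 4125) - 45444 = (¼ - 4125) - 45444 = -16499/4 - 45444 = -198275/4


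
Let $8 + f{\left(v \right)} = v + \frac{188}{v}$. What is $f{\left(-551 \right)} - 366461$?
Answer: $- \frac{202228208}{551} \approx -3.6702 \cdot 10^{5}$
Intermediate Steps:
$f{\left(v \right)} = -8 + v + \frac{188}{v}$ ($f{\left(v \right)} = -8 + \left(v + \frac{188}{v}\right) = -8 + v + \frac{188}{v}$)
$f{\left(-551 \right)} - 366461 = \left(-8 - 551 + \frac{188}{-551}\right) - 366461 = \left(-8 - 551 + 188 \left(- \frac{1}{551}\right)\right) - 366461 = \left(-8 - 551 - \frac{188}{551}\right) - 366461 = - \frac{308197}{551} - 366461 = - \frac{202228208}{551}$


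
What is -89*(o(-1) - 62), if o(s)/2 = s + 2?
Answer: 5340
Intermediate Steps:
o(s) = 4 + 2*s (o(s) = 2*(s + 2) = 2*(2 + s) = 4 + 2*s)
-89*(o(-1) - 62) = -89*((4 + 2*(-1)) - 62) = -89*((4 - 2) - 62) = -89*(2 - 62) = -89*(-60) = 5340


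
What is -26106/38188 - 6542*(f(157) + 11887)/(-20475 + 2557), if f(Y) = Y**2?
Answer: 2281792792237/171063146 ≈ 13339.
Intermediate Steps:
-26106/38188 - 6542*(f(157) + 11887)/(-20475 + 2557) = -26106/38188 - 6542*(157**2 + 11887)/(-20475 + 2557) = -26106*1/38188 - 6542/((-17918/(24649 + 11887))) = -13053/19094 - 6542/((-17918/36536)) = -13053/19094 - 6542/((-17918*1/36536)) = -13053/19094 - 6542/(-8959/18268) = -13053/19094 - 6542*(-18268/8959) = -13053/19094 + 119509256/8959 = 2281792792237/171063146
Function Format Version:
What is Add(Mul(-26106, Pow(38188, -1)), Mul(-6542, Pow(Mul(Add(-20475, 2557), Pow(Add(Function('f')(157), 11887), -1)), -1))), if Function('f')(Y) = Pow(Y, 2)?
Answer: Rational(2281792792237, 171063146) ≈ 13339.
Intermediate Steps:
Add(Mul(-26106, Pow(38188, -1)), Mul(-6542, Pow(Mul(Add(-20475, 2557), Pow(Add(Function('f')(157), 11887), -1)), -1))) = Add(Mul(-26106, Pow(38188, -1)), Mul(-6542, Pow(Mul(Add(-20475, 2557), Pow(Add(Pow(157, 2), 11887), -1)), -1))) = Add(Mul(-26106, Rational(1, 38188)), Mul(-6542, Pow(Mul(-17918, Pow(Add(24649, 11887), -1)), -1))) = Add(Rational(-13053, 19094), Mul(-6542, Pow(Mul(-17918, Pow(36536, -1)), -1))) = Add(Rational(-13053, 19094), Mul(-6542, Pow(Mul(-17918, Rational(1, 36536)), -1))) = Add(Rational(-13053, 19094), Mul(-6542, Pow(Rational(-8959, 18268), -1))) = Add(Rational(-13053, 19094), Mul(-6542, Rational(-18268, 8959))) = Add(Rational(-13053, 19094), Rational(119509256, 8959)) = Rational(2281792792237, 171063146)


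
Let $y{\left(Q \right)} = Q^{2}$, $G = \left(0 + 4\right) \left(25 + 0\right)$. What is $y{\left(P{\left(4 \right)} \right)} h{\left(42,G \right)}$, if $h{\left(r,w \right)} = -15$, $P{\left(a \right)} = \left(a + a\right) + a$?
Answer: $-2160$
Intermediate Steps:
$P{\left(a \right)} = 3 a$ ($P{\left(a \right)} = 2 a + a = 3 a$)
$G = 100$ ($G = 4 \cdot 25 = 100$)
$y{\left(P{\left(4 \right)} \right)} h{\left(42,G \right)} = \left(3 \cdot 4\right)^{2} \left(-15\right) = 12^{2} \left(-15\right) = 144 \left(-15\right) = -2160$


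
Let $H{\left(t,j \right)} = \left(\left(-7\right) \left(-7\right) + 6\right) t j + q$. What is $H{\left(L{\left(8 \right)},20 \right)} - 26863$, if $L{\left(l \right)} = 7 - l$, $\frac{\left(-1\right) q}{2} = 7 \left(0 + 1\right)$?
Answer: $-27977$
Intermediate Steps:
$q = -14$ ($q = - 2 \cdot 7 \left(0 + 1\right) = - 2 \cdot 7 \cdot 1 = \left(-2\right) 7 = -14$)
$H{\left(t,j \right)} = -14 + 55 j t$ ($H{\left(t,j \right)} = \left(\left(-7\right) \left(-7\right) + 6\right) t j - 14 = \left(49 + 6\right) t j - 14 = 55 t j - 14 = 55 j t - 14 = -14 + 55 j t$)
$H{\left(L{\left(8 \right)},20 \right)} - 26863 = \left(-14 + 55 \cdot 20 \left(7 - 8\right)\right) - 26863 = \left(-14 + 55 \cdot 20 \left(-1\right)\right) - 26863 = \left(-14 - 1100\right) - 26863 = -1114 - 26863 = -27977$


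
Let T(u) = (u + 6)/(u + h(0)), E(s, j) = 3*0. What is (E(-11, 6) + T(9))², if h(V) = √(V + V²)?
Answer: 25/9 ≈ 2.7778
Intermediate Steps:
E(s, j) = 0
T(u) = (6 + u)/u (T(u) = (u + 6)/(u + √(0*(1 + 0))) = (6 + u)/(u + √(0*1)) = (6 + u)/(u + √0) = (6 + u)/(u + 0) = (6 + u)/u)
(E(-11, 6) + T(9))² = (0 + (6 + 9)/9)² = (0 + (⅑)*15)² = (0 + 5/3)² = (5/3)² = 25/9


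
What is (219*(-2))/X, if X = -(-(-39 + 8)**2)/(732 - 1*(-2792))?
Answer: -1543512/961 ≈ -1606.2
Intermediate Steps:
X = 961/3524 (X = -(-1*(-31)**2)/(732 + 2792) = -(-1*961)/3524 = -(-961)/3524 = -1*(-961/3524) = 961/3524 ≈ 0.27270)
(219*(-2))/X = (219*(-2))/(961/3524) = -438*3524/961 = -1543512/961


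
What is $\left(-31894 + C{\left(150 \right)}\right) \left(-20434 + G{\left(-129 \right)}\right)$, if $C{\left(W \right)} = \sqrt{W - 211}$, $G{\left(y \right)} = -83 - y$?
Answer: $650254872 - 20388 i \sqrt{61} \approx 6.5026 \cdot 10^{8} - 1.5924 \cdot 10^{5} i$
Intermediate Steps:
$C{\left(W \right)} = \sqrt{-211 + W}$
$\left(-31894 + C{\left(150 \right)}\right) \left(-20434 + G{\left(-129 \right)}\right) = \left(-31894 + \sqrt{-211 + 150}\right) \left(-20434 - -46\right) = \left(-31894 + \sqrt{-61}\right) \left(-20434 + \left(-83 + 129\right)\right) = \left(-31894 + i \sqrt{61}\right) \left(-20434 + 46\right) = \left(-31894 + i \sqrt{61}\right) \left(-20388\right) = 650254872 - 20388 i \sqrt{61}$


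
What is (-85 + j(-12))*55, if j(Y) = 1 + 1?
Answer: -4565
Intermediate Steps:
j(Y) = 2
(-85 + j(-12))*55 = (-85 + 2)*55 = -83*55 = -4565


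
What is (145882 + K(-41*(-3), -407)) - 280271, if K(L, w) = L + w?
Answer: -134673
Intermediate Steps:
(145882 + K(-41*(-3), -407)) - 280271 = (145882 + (-41*(-3) - 407)) - 280271 = (145882 + (123 - 407)) - 280271 = (145882 - 284) - 280271 = 145598 - 280271 = -134673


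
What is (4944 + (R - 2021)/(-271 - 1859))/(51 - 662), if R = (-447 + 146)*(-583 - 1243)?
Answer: -665541/86762 ≈ -7.6709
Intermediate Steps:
R = 549626 (R = -301*(-1826) = 549626)
(4944 + (R - 2021)/(-271 - 1859))/(51 - 662) = (4944 + (549626 - 2021)/(-271 - 1859))/(51 - 662) = (4944 + 547605/(-2130))/(-611) = (4944 + 547605*(-1/2130))*(-1/611) = (4944 - 36507/142)*(-1/611) = (665541/142)*(-1/611) = -665541/86762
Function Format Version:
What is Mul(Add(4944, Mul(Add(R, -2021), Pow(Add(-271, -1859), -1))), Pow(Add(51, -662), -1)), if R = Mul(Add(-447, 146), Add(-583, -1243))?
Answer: Rational(-665541, 86762) ≈ -7.6709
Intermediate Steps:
R = 549626 (R = Mul(-301, -1826) = 549626)
Mul(Add(4944, Mul(Add(R, -2021), Pow(Add(-271, -1859), -1))), Pow(Add(51, -662), -1)) = Mul(Add(4944, Mul(Add(549626, -2021), Pow(Add(-271, -1859), -1))), Pow(Add(51, -662), -1)) = Mul(Add(4944, Mul(547605, Pow(-2130, -1))), Pow(-611, -1)) = Mul(Add(4944, Mul(547605, Rational(-1, 2130))), Rational(-1, 611)) = Mul(Add(4944, Rational(-36507, 142)), Rational(-1, 611)) = Mul(Rational(665541, 142), Rational(-1, 611)) = Rational(-665541, 86762)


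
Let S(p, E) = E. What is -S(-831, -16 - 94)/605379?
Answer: 110/605379 ≈ 0.00018170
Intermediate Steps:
-S(-831, -16 - 94)/605379 = -(-16 - 94)/605379 = -(-110)/605379 = -1*(-110/605379) = 110/605379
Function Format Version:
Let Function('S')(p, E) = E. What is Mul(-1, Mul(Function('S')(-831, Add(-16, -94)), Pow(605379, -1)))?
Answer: Rational(110, 605379) ≈ 0.00018170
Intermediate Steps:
Mul(-1, Mul(Function('S')(-831, Add(-16, -94)), Pow(605379, -1))) = Mul(-1, Mul(Add(-16, -94), Pow(605379, -1))) = Mul(-1, Mul(-110, Rational(1, 605379))) = Mul(-1, Rational(-110, 605379)) = Rational(110, 605379)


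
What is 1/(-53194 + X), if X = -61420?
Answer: -1/114614 ≈ -8.7249e-6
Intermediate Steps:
1/(-53194 + X) = 1/(-53194 - 61420) = 1/(-114614) = -1/114614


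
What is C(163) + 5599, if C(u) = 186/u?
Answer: 912823/163 ≈ 5600.1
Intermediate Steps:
C(163) + 5599 = 186/163 + 5599 = 912823/163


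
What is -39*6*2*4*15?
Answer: -28080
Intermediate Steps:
-39*6*2*4*15 = -468*4*15 = -39*48*15 = -1872*15 = -28080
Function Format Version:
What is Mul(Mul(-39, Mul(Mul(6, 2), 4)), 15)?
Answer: -28080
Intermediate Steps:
Mul(Mul(-39, Mul(Mul(6, 2), 4)), 15) = Mul(Mul(-39, Mul(12, 4)), 15) = Mul(Mul(-39, 48), 15) = Mul(-1872, 15) = -28080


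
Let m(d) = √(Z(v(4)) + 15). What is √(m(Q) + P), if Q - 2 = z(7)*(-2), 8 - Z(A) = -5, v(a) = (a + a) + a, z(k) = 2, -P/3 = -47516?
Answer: √(142548 + 2*√7) ≈ 377.56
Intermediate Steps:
P = 142548 (P = -3*(-47516) = 142548)
v(a) = 3*a (v(a) = 2*a + a = 3*a)
Z(A) = 13 (Z(A) = 8 - 1*(-5) = 8 + 5 = 13)
Q = -2 (Q = 2 + 2*(-2) = 2 - 4 = -2)
m(d) = 2*√7 (m(d) = √(13 + 15) = √28 = 2*√7)
√(m(Q) + P) = √(2*√7 + 142548) = √(142548 + 2*√7)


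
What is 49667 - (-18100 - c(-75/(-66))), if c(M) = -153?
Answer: 67614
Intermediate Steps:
49667 - (-18100 - c(-75/(-66))) = 49667 - (-18100 - 1*(-153)) = 49667 - (-18100 + 153) = 49667 - 1*(-17947) = 49667 + 17947 = 67614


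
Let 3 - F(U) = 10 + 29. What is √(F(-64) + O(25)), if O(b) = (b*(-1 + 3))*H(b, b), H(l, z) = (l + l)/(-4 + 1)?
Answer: 4*I*√489/3 ≈ 29.484*I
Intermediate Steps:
H(l, z) = -2*l/3 (H(l, z) = (2*l)/(-3) = (2*l)*(-⅓) = -2*l/3)
O(b) = -4*b²/3 (O(b) = (b*(-1 + 3))*(-2*b/3) = (b*2)*(-2*b/3) = (2*b)*(-2*b/3) = -4*b²/3)
F(U) = -36 (F(U) = 3 - (10 + 29) = 3 - 1*39 = 3 - 39 = -36)
√(F(-64) + O(25)) = √(-36 - 4/3*25²) = √(-36 - 4/3*625) = √(-36 - 2500/3) = √(-2608/3) = 4*I*√489/3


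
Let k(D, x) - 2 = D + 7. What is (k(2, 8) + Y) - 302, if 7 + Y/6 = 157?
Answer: 609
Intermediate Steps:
k(D, x) = 9 + D (k(D, x) = 2 + (D + 7) = 2 + (7 + D) = 9 + D)
Y = 900 (Y = -42 + 6*157 = -42 + 942 = 900)
(k(2, 8) + Y) - 302 = ((9 + 2) + 900) - 302 = (11 + 900) - 302 = 911 - 302 = 609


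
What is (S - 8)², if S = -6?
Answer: 196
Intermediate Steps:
(S - 8)² = (-6 - 8)² = (-14)² = 196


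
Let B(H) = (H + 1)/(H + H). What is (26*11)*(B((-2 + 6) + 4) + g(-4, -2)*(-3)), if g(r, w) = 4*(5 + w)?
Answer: -81081/8 ≈ -10135.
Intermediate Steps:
g(r, w) = 20 + 4*w
B(H) = (1 + H)/(2*H) (B(H) = (1 + H)/((2*H)) = (1 + H)*(1/(2*H)) = (1 + H)/(2*H))
(26*11)*(B((-2 + 6) + 4) + g(-4, -2)*(-3)) = (26*11)*((1 + ((-2 + 6) + 4))/(2*((-2 + 6) + 4)) + (20 + 4*(-2))*(-3)) = 286*((1 + (4 + 4))/(2*(4 + 4)) + (20 - 8)*(-3)) = 286*((½)*(1 + 8)/8 + 12*(-3)) = 286*((½)*(⅛)*9 - 36) = 286*(9/16 - 36) = 286*(-567/16) = -81081/8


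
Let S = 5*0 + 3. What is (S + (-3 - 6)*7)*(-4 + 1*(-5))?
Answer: 540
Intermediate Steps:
S = 3 (S = 0 + 3 = 3)
(S + (-3 - 6)*7)*(-4 + 1*(-5)) = (3 + (-3 - 6)*7)*(-4 + 1*(-5)) = (3 - 9*7)*(-4 - 5) = (3 - 63)*(-9) = -60*(-9) = 540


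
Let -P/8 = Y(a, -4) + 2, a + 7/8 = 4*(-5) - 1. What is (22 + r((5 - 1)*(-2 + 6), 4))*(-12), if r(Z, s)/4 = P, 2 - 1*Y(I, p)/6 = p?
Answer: 14328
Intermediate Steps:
a = -175/8 (a = -7/8 + (4*(-5) - 1) = -7/8 + (-20 - 1) = -7/8 - 21 = -175/8 ≈ -21.875)
Y(I, p) = 12 - 6*p
P = -304 (P = -8*((12 - 6*(-4)) + 2) = -8*((12 + 24) + 2) = -8*(36 + 2) = -8*38 = -304)
r(Z, s) = -1216 (r(Z, s) = 4*(-304) = -1216)
(22 + r((5 - 1)*(-2 + 6), 4))*(-12) = (22 - 1216)*(-12) = -1194*(-12) = 14328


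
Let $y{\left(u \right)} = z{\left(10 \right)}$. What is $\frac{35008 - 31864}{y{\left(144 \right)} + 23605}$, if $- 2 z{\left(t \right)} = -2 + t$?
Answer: $\frac{1048}{7867} \approx 0.13321$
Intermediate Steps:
$z{\left(t \right)} = 1 - \frac{t}{2}$ ($z{\left(t \right)} = - \frac{-2 + t}{2} = 1 - \frac{t}{2}$)
$y{\left(u \right)} = -4$ ($y{\left(u \right)} = 1 - 5 = -4$)
$\frac{35008 - 31864}{y{\left(144 \right)} + 23605} = \frac{35008 - 31864}{-4 + 23605} = \frac{3144}{23601} = 3144 \cdot \frac{1}{23601} = \frac{1048}{7867}$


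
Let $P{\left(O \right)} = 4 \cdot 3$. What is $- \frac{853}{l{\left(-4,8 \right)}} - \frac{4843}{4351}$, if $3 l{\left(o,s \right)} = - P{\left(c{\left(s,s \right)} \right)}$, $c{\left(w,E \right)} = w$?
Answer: $\frac{3692031}{17404} \approx 212.14$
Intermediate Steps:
$P{\left(O \right)} = 12$
$l{\left(o,s \right)} = -4$ ($l{\left(o,s \right)} = \frac{\left(-1\right) 12}{3} = \frac{1}{3} \left(-12\right) = -4$)
$- \frac{853}{l{\left(-4,8 \right)}} - \frac{4843}{4351} = - \frac{853}{-4} - \frac{4843}{4351} = \left(-853\right) \left(- \frac{1}{4}\right) - \frac{4843}{4351} = \frac{853}{4} - \frac{4843}{4351} = \frac{3692031}{17404}$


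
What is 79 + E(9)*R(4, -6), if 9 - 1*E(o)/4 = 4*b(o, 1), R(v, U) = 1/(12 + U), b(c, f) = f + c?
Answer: 175/3 ≈ 58.333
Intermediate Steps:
b(c, f) = c + f
E(o) = 20 - 16*o (E(o) = 36 - 16*(o + 1) = 36 - 16*(1 + o) = 36 - 4*(4 + 4*o) = 36 + (-16 - 16*o) = 20 - 16*o)
79 + E(9)*R(4, -6) = 79 + (20 - 16*9)/(12 - 6) = 79 + (20 - 144)/6 = 79 - 124*1/6 = 79 - 62/3 = 175/3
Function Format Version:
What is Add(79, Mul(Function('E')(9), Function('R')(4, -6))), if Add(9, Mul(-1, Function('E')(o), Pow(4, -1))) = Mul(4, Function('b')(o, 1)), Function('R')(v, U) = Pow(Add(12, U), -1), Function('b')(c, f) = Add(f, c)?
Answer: Rational(175, 3) ≈ 58.333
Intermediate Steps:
Function('b')(c, f) = Add(c, f)
Function('E')(o) = Add(20, Mul(-16, o)) (Function('E')(o) = Add(36, Mul(-4, Mul(4, Add(o, 1)))) = Add(36, Mul(-4, Mul(4, Add(1, o)))) = Add(36, Mul(-4, Add(4, Mul(4, o)))) = Add(36, Add(-16, Mul(-16, o))) = Add(20, Mul(-16, o)))
Add(79, Mul(Function('E')(9), Function('R')(4, -6))) = Add(79, Mul(Add(20, Mul(-16, 9)), Pow(Add(12, -6), -1))) = Add(79, Mul(Add(20, -144), Pow(6, -1))) = Add(79, Mul(-124, Rational(1, 6))) = Add(79, Rational(-62, 3)) = Rational(175, 3)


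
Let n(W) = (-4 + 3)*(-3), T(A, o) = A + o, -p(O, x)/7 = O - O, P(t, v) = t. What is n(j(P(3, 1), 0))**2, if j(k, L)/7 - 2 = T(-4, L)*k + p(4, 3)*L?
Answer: 9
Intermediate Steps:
p(O, x) = 0 (p(O, x) = -7*(O - O) = -7*0 = 0)
j(k, L) = 14 + 7*k*(-4 + L) (j(k, L) = 14 + 7*((-4 + L)*k + 0*L) = 14 + 7*(k*(-4 + L) + 0) = 14 + 7*(k*(-4 + L)) = 14 + 7*k*(-4 + L))
n(W) = 3 (n(W) = -1*(-3) = 3)
n(j(P(3, 1), 0))**2 = 3**2 = 9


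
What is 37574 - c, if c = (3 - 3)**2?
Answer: 37574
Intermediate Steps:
c = 0 (c = 0**2 = 0)
37574 - c = 37574 - 1*0 = 37574 + 0 = 37574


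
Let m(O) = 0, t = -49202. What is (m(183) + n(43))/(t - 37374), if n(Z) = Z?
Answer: -43/86576 ≈ -0.00049667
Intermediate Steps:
(m(183) + n(43))/(t - 37374) = (0 + 43)/(-49202 - 37374) = 43/(-86576) = 43*(-1/86576) = -43/86576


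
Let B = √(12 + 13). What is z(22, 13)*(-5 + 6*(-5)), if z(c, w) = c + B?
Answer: -945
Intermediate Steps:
B = 5 (B = √25 = 5)
z(c, w) = 5 + c (z(c, w) = c + 5 = 5 + c)
z(22, 13)*(-5 + 6*(-5)) = (5 + 22)*(-5 + 6*(-5)) = 27*(-5 - 30) = 27*(-35) = -945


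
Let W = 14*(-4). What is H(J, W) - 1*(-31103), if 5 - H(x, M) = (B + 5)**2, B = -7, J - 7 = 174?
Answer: 31104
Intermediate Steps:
J = 181 (J = 7 + 174 = 181)
W = -56
H(x, M) = 1 (H(x, M) = 5 - (-7 + 5)**2 = 5 - 1*(-2)**2 = 5 - 1*4 = 5 - 4 = 1)
H(J, W) - 1*(-31103) = 1 - 1*(-31103) = 1 + 31103 = 31104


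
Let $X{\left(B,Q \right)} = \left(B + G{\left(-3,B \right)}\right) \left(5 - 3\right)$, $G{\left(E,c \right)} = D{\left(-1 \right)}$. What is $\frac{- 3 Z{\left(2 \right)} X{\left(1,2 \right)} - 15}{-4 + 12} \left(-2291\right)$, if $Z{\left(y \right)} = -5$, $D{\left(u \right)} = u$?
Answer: $\frac{34365}{8} \approx 4295.6$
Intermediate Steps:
$G{\left(E,c \right)} = -1$
$X{\left(B,Q \right)} = -2 + 2 B$ ($X{\left(B,Q \right)} = \left(B - 1\right) \left(5 - 3\right) = \left(-1 + B\right) \left(5 - 3\right) = \left(-1 + B\right) 2 = -2 + 2 B$)
$\frac{- 3 Z{\left(2 \right)} X{\left(1,2 \right)} - 15}{-4 + 12} \left(-2291\right) = \frac{\left(-3\right) \left(-5\right) \left(-2 + 2 \cdot 1\right) - 15}{-4 + 12} \left(-2291\right) = \frac{15 \left(-2 + 2\right) - 15}{8} \left(-2291\right) = \left(15 \cdot 0 - 15\right) \frac{1}{8} \left(-2291\right) = \left(0 - 15\right) \frac{1}{8} \left(-2291\right) = \left(-15\right) \frac{1}{8} \left(-2291\right) = \left(- \frac{15}{8}\right) \left(-2291\right) = \frac{34365}{8}$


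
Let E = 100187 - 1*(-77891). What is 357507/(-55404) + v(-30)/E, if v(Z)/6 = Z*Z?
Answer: -1173424999/182708028 ≈ -6.4224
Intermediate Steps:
v(Z) = 6*Z² (v(Z) = 6*(Z*Z) = 6*Z²)
E = 178078 (E = 100187 + 77891 = 178078)
357507/(-55404) + v(-30)/E = 357507/(-55404) + (6*(-30)²)/178078 = 357507*(-1/55404) + (6*900)*(1/178078) = -13241/2052 + 5400*(1/178078) = -13241/2052 + 2700/89039 = -1173424999/182708028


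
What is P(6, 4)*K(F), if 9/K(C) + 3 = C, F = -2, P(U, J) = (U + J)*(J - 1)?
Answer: -54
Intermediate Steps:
P(U, J) = (-1 + J)*(J + U) (P(U, J) = (J + U)*(-1 + J) = (-1 + J)*(J + U))
K(C) = 9/(-3 + C)
P(6, 4)*K(F) = (4**2 - 1*4 - 1*6 + 4*6)*(9/(-3 - 2)) = (16 - 4 - 6 + 24)*(9/(-5)) = 30*(9*(-1/5)) = 30*(-9/5) = -54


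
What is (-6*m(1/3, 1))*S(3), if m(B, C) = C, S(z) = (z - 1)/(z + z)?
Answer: -2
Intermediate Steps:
S(z) = (-1 + z)/(2*z) (S(z) = (-1 + z)/((2*z)) = (-1 + z)*(1/(2*z)) = (-1 + z)/(2*z))
(-6*m(1/3, 1))*S(3) = (-6*1)*((1/2)*(-1 + 3)/3) = -3*2/3 = -6*1/3 = -2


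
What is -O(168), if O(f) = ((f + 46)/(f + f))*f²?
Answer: -17976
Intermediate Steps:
O(f) = f*(46 + f)/2 (O(f) = ((46 + f)/((2*f)))*f² = ((46 + f)*(1/(2*f)))*f² = ((46 + f)/(2*f))*f² = f*(46 + f)/2)
-O(168) = -168*(46 + 168)/2 = -168*214/2 = -1*17976 = -17976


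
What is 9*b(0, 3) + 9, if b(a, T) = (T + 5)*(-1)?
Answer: -63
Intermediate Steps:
b(a, T) = -5 - T (b(a, T) = (5 + T)*(-1) = -5 - T)
9*b(0, 3) + 9 = 9*(-5 - 1*3) + 9 = 9*(-5 - 3) + 9 = 9*(-8) + 9 = -72 + 9 = -63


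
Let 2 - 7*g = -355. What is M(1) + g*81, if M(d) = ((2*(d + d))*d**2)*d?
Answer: 4135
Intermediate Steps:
g = 51 (g = 2/7 - 1/7*(-355) = 2/7 + 355/7 = 51)
M(d) = 4*d**4 (M(d) = ((2*(2*d))*d**2)*d = ((4*d)*d**2)*d = (4*d**3)*d = 4*d**4)
M(1) + g*81 = 4*1**4 + 51*81 = 4*1 + 4131 = 4 + 4131 = 4135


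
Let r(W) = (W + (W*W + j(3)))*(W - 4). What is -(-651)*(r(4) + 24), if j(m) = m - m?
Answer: 15624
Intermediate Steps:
j(m) = 0
r(W) = (-4 + W)*(W + W²) (r(W) = (W + (W*W + 0))*(W - 4) = (W + (W² + 0))*(-4 + W) = (W + W²)*(-4 + W) = (-4 + W)*(W + W²))
-(-651)*(r(4) + 24) = -(-651)*(4*(-4 + 4² - 3*4) + 24) = -(-651)*(4*(-4 + 16 - 12) + 24) = -(-651)*(4*0 + 24) = -(-651)*(0 + 24) = -(-651)*24 = -217*(-72) = 15624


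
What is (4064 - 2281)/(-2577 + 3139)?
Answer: 1783/562 ≈ 3.1726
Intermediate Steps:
(4064 - 2281)/(-2577 + 3139) = 1783/562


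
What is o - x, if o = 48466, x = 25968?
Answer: 22498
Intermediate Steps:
o - x = 48466 - 1*25968 = 48466 - 25968 = 22498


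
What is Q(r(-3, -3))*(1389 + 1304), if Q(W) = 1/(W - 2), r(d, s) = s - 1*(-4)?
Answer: -2693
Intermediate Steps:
r(d, s) = 4 + s (r(d, s) = s + 4 = 4 + s)
Q(W) = 1/(-2 + W)
Q(r(-3, -3))*(1389 + 1304) = (1389 + 1304)/(-2 + (4 - 3)) = 2693/(-2 + 1) = 2693/(-1) = -1*2693 = -2693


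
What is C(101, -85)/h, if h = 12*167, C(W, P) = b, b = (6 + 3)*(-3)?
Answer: -9/668 ≈ -0.013473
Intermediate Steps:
b = -27 (b = 9*(-3) = -27)
C(W, P) = -27
h = 2004
C(101, -85)/h = -27/2004 = -27*1/2004 = -9/668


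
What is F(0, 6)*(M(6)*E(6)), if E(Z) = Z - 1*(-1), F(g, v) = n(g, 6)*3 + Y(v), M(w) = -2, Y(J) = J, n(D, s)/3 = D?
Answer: -84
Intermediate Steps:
n(D, s) = 3*D
F(g, v) = v + 9*g (F(g, v) = (3*g)*3 + v = 9*g + v = v + 9*g)
E(Z) = 1 + Z (E(Z) = Z + 1 = 1 + Z)
F(0, 6)*(M(6)*E(6)) = (6 + 9*0)*(-2*(1 + 6)) = (6 + 0)*(-2*7) = 6*(-14) = -84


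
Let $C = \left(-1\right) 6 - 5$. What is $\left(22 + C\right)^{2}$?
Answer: $121$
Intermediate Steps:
$C = -11$ ($C = -6 - 5 = -11$)
$\left(22 + C\right)^{2} = \left(22 - 11\right)^{2} = 11^{2} = 121$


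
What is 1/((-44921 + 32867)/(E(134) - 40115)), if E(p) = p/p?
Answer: 20057/6027 ≈ 3.3279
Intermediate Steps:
E(p) = 1
1/((-44921 + 32867)/(E(134) - 40115)) = 1/((-44921 + 32867)/(1 - 40115)) = 1/(-12054/(-40114)) = 1/(-12054*(-1/40114)) = 1/(6027/20057) = 20057/6027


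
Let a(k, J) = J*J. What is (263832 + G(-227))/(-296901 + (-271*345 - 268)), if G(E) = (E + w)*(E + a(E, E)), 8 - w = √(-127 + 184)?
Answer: 5485653/195332 + 25651*√57/195332 ≈ 29.075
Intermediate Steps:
a(k, J) = J²
w = 8 - √57 (w = 8 - √(-127 + 184) = 8 - √57 ≈ 0.45017)
G(E) = (E + E²)*(8 + E - √57) (G(E) = (E + (8 - √57))*(E + E²) = (8 + E - √57)*(E + E²) = (E + E²)*(8 + E - √57))
(263832 + G(-227))/(-296901 + (-271*345 - 268)) = (263832 - 227*(8 - 227 + (-227)² - √57 - 227*(8 - √57)))/(-296901 + (-271*345 - 268)) = (263832 - 227*(8 - 227 + 51529 - √57 + (-1816 + 227*√57)))/(-296901 + (-93495 - 268)) = (263832 - 227*(49494 + 226*√57))/(-296901 - 93763) = (263832 + (-11235138 - 51302*√57))/(-390664) = (-10971306 - 51302*√57)*(-1/390664) = 5485653/195332 + 25651*√57/195332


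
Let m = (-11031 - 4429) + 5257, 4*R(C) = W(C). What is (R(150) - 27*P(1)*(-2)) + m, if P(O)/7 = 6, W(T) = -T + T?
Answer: -7935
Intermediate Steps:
W(T) = 0
P(O) = 42 (P(O) = 7*6 = 42)
R(C) = 0 (R(C) = (1/4)*0 = 0)
m = -10203 (m = -15460 + 5257 = -10203)
(R(150) - 27*P(1)*(-2)) + m = (0 - 27*42*(-2)) - 10203 = (0 - 1134*(-2)) - 10203 = (0 + 2268) - 10203 = 2268 - 10203 = -7935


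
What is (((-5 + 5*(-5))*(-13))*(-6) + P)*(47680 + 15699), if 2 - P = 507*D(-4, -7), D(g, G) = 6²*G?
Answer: 7949374454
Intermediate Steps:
D(g, G) = 36*G
P = 127766 (P = 2 - 507*36*(-7) = 2 - 507*(-252) = 2 - 1*(-127764) = 2 + 127764 = 127766)
(((-5 + 5*(-5))*(-13))*(-6) + P)*(47680 + 15699) = (((-5 + 5*(-5))*(-13))*(-6) + 127766)*(47680 + 15699) = (((-5 - 25)*(-13))*(-6) + 127766)*63379 = (-30*(-13)*(-6) + 127766)*63379 = (390*(-6) + 127766)*63379 = (-2340 + 127766)*63379 = 125426*63379 = 7949374454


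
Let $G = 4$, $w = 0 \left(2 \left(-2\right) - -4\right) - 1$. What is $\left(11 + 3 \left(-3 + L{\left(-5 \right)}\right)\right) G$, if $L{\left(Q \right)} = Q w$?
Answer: $68$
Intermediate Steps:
$w = -1$ ($w = 0 \left(-4 + 4\right) - 1 = 0 \cdot 0 - 1 = 0 - 1 = -1$)
$L{\left(Q \right)} = - Q$ ($L{\left(Q \right)} = Q \left(-1\right) = - Q$)
$\left(11 + 3 \left(-3 + L{\left(-5 \right)}\right)\right) G = \left(11 + 3 \left(-3 - -5\right)\right) 4 = \left(11 + 3 \left(-3 + 5\right)\right) 4 = \left(11 + 3 \cdot 2\right) 4 = \left(11 + 6\right) 4 = 17 \cdot 4 = 68$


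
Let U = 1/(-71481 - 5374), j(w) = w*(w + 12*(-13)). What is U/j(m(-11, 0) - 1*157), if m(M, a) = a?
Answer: -1/3776731555 ≈ -2.6478e-10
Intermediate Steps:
j(w) = w*(-156 + w) (j(w) = w*(w - 156) = w*(-156 + w))
U = -1/76855 (U = 1/(-76855) = -1/76855 ≈ -1.3012e-5)
U/j(m(-11, 0) - 1*157) = -1/((0 - 1*157)*(-156 + (0 - 1*157)))/76855 = -1/((0 - 157)*(-156 + (0 - 157)))/76855 = -(-1/(157*(-156 - 157)))/76855 = -1/(76855*((-157*(-313)))) = -1/76855/49141 = -1/76855*1/49141 = -1/3776731555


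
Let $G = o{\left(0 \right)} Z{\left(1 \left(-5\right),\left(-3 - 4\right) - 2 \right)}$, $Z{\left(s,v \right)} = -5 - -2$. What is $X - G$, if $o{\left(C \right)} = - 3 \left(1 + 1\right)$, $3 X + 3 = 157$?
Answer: $\frac{100}{3} \approx 33.333$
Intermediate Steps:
$X = \frac{154}{3}$ ($X = -1 + \frac{1}{3} \cdot 157 = -1 + \frac{157}{3} = \frac{154}{3} \approx 51.333$)
$Z{\left(s,v \right)} = -3$ ($Z{\left(s,v \right)} = -5 + 2 = -3$)
$o{\left(C \right)} = -6$ ($o{\left(C \right)} = \left(-3\right) 2 = -6$)
$G = 18$ ($G = \left(-6\right) \left(-3\right) = 18$)
$X - G = \frac{154}{3} - 18 = \frac{100}{3}$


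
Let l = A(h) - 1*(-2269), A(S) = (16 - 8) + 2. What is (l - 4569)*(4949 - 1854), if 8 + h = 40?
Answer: -7087550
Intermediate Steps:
h = 32 (h = -8 + 40 = 32)
A(S) = 10 (A(S) = 8 + 2 = 10)
l = 2279 (l = 10 - 1*(-2269) = 10 + 2269 = 2279)
(l - 4569)*(4949 - 1854) = (2279 - 4569)*(4949 - 1854) = -2290*3095 = -7087550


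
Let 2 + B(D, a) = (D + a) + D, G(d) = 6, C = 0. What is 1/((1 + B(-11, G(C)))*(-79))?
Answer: 1/1343 ≈ 0.00074460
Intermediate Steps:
B(D, a) = -2 + a + 2*D (B(D, a) = -2 + ((D + a) + D) = -2 + (a + 2*D) = -2 + a + 2*D)
1/((1 + B(-11, G(C)))*(-79)) = 1/((1 + (-2 + 6 + 2*(-11)))*(-79)) = 1/((1 + (-2 + 6 - 22))*(-79)) = 1/((1 - 18)*(-79)) = 1/(-17*(-79)) = 1/1343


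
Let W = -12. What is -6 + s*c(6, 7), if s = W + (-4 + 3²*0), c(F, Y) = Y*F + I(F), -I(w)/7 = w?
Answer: -6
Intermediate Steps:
I(w) = -7*w
c(F, Y) = -7*F + F*Y (c(F, Y) = Y*F - 7*F = F*Y - 7*F = -7*F + F*Y)
s = -16 (s = -12 + (-4 + 3²*0) = -12 + (-4 + 9*0) = -12 + (-4 + 0) = -12 - 4 = -16)
-6 + s*c(6, 7) = -6 - 96*(-7 + 7) = -6 - 96*0 = -6 - 16*0 = -6 + 0 = -6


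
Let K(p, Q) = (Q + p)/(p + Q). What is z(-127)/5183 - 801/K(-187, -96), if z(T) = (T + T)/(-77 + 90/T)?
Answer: -40971940369/51151027 ≈ -801.00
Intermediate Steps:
K(p, Q) = 1 (K(p, Q) = (Q + p)/(Q + p) = 1)
z(T) = 2*T/(-77 + 90/T) (z(T) = (2*T)/(-77 + 90/T) = 2*T/(-77 + 90/T))
z(-127)/5183 - 801/K(-187, -96) = -2*(-127)²/(-90 + 77*(-127))/5183 - 801/1 = -2*16129/(-90 - 9779)*(1/5183) - 801*1 = -2*16129/(-9869)*(1/5183) - 801 = -2*16129*(-1/9869)*(1/5183) - 801 = (32258/9869)*(1/5183) - 801 = 32258/51151027 - 801 = -40971940369/51151027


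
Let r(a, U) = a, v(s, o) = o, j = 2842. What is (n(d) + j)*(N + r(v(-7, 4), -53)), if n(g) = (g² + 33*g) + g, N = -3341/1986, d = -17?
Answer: 3917153/662 ≈ 5917.1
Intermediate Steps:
N = -3341/1986 (N = -3341*1/1986 = -3341/1986 ≈ -1.6823)
n(g) = g² + 34*g
(n(d) + j)*(N + r(v(-7, 4), -53)) = (-17*(34 - 17) + 2842)*(-3341/1986 + 4) = (-17*17 + 2842)*(4603/1986) = (-289 + 2842)*(4603/1986) = 2553*(4603/1986) = 3917153/662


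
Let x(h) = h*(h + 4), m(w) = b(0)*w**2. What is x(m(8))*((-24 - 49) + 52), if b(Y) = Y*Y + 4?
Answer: -1397760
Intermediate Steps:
b(Y) = 4 + Y**2 (b(Y) = Y**2 + 4 = 4 + Y**2)
m(w) = 4*w**2 (m(w) = (4 + 0**2)*w**2 = (4 + 0)*w**2 = 4*w**2)
x(h) = h*(4 + h)
x(m(8))*((-24 - 49) + 52) = ((4*8**2)*(4 + 4*8**2))*((-24 - 49) + 52) = ((4*64)*(4 + 4*64))*(-73 + 52) = (256*(4 + 256))*(-21) = (256*260)*(-21) = 66560*(-21) = -1397760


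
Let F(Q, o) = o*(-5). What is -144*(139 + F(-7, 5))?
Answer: -16416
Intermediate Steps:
F(Q, o) = -5*o
-144*(139 + F(-7, 5)) = -144*(139 - 5*5) = -144*(139 - 25) = -144*114 = -16416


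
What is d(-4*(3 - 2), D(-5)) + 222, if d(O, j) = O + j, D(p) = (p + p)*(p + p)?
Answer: 318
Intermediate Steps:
D(p) = 4*p² (D(p) = (2*p)*(2*p) = 4*p²)
d(-4*(3 - 2), D(-5)) + 222 = (-4*(3 - 2) + 4*(-5)²) + 222 = (-4*1 + 4*25) + 222 = (-4 + 100) + 222 = 96 + 222 = 318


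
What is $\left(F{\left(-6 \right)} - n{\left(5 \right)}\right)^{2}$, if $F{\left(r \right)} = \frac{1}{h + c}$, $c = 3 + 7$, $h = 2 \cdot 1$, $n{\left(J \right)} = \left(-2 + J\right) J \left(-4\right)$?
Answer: $\frac{519841}{144} \approx 3610.0$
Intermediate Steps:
$n{\left(J \right)} = - 4 J \left(-2 + J\right)$ ($n{\left(J \right)} = J \left(-2 + J\right) \left(-4\right) = - 4 J \left(-2 + J\right)$)
$h = 2$
$c = 10$
$F{\left(r \right)} = \frac{1}{12}$ ($F{\left(r \right)} = \frac{1}{2 + 10} = \frac{1}{12}$)
$\left(F{\left(-6 \right)} - n{\left(5 \right)}\right)^{2} = \left(\frac{1}{12} - 4 \cdot 5 \left(2 - 5\right)\right)^{2} = \left(\frac{1}{12} - 4 \cdot 5 \left(-3\right)\right)^{2} = \left(\frac{1}{12} - -60\right)^{2} = \left(\frac{1}{12} + 60\right)^{2} = \left(\frac{721}{12}\right)^{2} = \frac{519841}{144}$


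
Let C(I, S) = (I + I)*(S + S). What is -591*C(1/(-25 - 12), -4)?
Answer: -9456/37 ≈ -255.57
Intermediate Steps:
C(I, S) = 4*I*S (C(I, S) = (2*I)*(2*S) = 4*I*S)
-591*C(1/(-25 - 12), -4) = -2364*(-4)/(-25 - 12) = -2364*(-4)/(-37) = -2364*(-1)*(-4)/37 = -591*16/37 = -9456/37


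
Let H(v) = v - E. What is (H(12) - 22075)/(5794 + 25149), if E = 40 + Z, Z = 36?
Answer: -22139/30943 ≈ -0.71548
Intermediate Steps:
E = 76 (E = 40 + 36 = 76)
H(v) = -76 + v (H(v) = v - 1*76 = v - 76 = -76 + v)
(H(12) - 22075)/(5794 + 25149) = ((-76 + 12) - 22075)/(5794 + 25149) = (-64 - 22075)/30943 = -22139*1/30943 = -22139/30943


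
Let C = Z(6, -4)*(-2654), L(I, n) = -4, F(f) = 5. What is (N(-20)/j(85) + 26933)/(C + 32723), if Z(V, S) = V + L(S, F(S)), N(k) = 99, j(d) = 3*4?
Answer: 21553/21932 ≈ 0.98272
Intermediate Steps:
j(d) = 12
Z(V, S) = -4 + V (Z(V, S) = V - 4 = -4 + V)
C = -5308 (C = (-4 + 6)*(-2654) = 2*(-2654) = -5308)
(N(-20)/j(85) + 26933)/(C + 32723) = (99/12 + 26933)/(-5308 + 32723) = (99*(1/12) + 26933)/27415 = (33/4 + 26933)*(1/27415) = (107765/4)*(1/27415) = 21553/21932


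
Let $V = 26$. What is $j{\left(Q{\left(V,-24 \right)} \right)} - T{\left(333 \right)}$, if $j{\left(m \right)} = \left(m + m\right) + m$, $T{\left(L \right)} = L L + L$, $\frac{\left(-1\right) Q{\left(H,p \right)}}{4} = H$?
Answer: $-111534$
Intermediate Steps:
$Q{\left(H,p \right)} = - 4 H$
$T{\left(L \right)} = L + L^{2}$ ($T{\left(L \right)} = L^{2} + L = L + L^{2}$)
$j{\left(m \right)} = 3 m$ ($j{\left(m \right)} = 2 m + m = 3 m$)
$j{\left(Q{\left(V,-24 \right)} \right)} - T{\left(333 \right)} = 3 \left(\left(-4\right) 26\right) - 333 \left(1 + 333\right) = 3 \left(-104\right) - 333 \cdot 334 = -312 - 111222 = -111534$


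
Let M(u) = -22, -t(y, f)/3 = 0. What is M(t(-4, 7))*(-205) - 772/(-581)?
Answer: 2621082/581 ≈ 4511.3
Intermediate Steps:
t(y, f) = 0 (t(y, f) = -3*0 = 0)
M(t(-4, 7))*(-205) - 772/(-581) = -22*(-205) - 772/(-581) = 4510 - 772*(-1/581) = 4510 + 772/581 = 2621082/581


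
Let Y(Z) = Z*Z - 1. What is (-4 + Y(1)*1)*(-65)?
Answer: 260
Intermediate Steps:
Y(Z) = -1 + Z**2 (Y(Z) = Z**2 - 1 = -1 + Z**2)
(-4 + Y(1)*1)*(-65) = (-4 + (-1 + 1**2)*1)*(-65) = (-4 + (-1 + 1)*1)*(-65) = (-4 + 0*1)*(-65) = (-4 + 0)*(-65) = -4*(-65) = 260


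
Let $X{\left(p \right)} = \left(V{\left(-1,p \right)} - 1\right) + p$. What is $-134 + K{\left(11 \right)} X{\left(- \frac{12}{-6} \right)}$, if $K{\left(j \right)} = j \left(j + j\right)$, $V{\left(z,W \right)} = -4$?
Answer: $-860$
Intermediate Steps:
$K{\left(j \right)} = 2 j^{2}$ ($K{\left(j \right)} = j 2 j = 2 j^{2}$)
$X{\left(p \right)} = -5 + p$ ($X{\left(p \right)} = \left(-4 - 1\right) + p = -5 + p$)
$-134 + K{\left(11 \right)} X{\left(- \frac{12}{-6} \right)} = -134 + 2 \cdot 11^{2} \left(-5 - \frac{12}{-6}\right) = -134 + 2 \cdot 121 \left(-5 - -2\right) = -134 + 242 \left(-5 + 2\right) = -134 + 242 \left(-3\right) = -134 - 726 = -860$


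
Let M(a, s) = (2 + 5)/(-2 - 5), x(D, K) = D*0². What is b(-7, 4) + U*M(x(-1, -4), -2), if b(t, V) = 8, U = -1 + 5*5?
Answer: -16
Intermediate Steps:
U = 24 (U = -1 + 25 = 24)
x(D, K) = 0 (x(D, K) = D*0 = 0)
M(a, s) = -1 (M(a, s) = 7/(-7) = 7*(-⅐) = -1)
b(-7, 4) + U*M(x(-1, -4), -2) = 8 + 24*(-1) = 8 - 24 = -16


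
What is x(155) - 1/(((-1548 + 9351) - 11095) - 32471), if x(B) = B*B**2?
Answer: 133176941626/35763 ≈ 3.7239e+6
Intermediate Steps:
x(B) = B**3
x(155) - 1/(((-1548 + 9351) - 11095) - 32471) = 155**3 - 1/(((-1548 + 9351) - 11095) - 32471) = 3723875 - 1/((7803 - 11095) - 32471) = 3723875 - 1/(-3292 - 32471) = 3723875 - 1/(-35763) = 3723875 - 1*(-1/35763) = 3723875 + 1/35763 = 133176941626/35763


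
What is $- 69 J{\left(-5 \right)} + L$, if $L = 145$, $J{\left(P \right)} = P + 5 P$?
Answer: $2215$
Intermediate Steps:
$J{\left(P \right)} = 6 P$
$- 69 J{\left(-5 \right)} + L = - 69 \cdot 6 \left(-5\right) + 145 = \left(-69\right) \left(-30\right) + 145 = 2070 + 145 = 2215$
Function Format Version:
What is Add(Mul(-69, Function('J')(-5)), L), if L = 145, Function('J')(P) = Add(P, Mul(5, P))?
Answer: 2215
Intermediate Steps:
Function('J')(P) = Mul(6, P)
Add(Mul(-69, Function('J')(-5)), L) = Add(Mul(-69, Mul(6, -5)), 145) = Add(Mul(-69, -30), 145) = Add(2070, 145) = 2215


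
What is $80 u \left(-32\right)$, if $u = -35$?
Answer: $89600$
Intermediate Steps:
$80 u \left(-32\right) = 80 \left(-35\right) \left(-32\right) = \left(-2800\right) \left(-32\right) = 89600$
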